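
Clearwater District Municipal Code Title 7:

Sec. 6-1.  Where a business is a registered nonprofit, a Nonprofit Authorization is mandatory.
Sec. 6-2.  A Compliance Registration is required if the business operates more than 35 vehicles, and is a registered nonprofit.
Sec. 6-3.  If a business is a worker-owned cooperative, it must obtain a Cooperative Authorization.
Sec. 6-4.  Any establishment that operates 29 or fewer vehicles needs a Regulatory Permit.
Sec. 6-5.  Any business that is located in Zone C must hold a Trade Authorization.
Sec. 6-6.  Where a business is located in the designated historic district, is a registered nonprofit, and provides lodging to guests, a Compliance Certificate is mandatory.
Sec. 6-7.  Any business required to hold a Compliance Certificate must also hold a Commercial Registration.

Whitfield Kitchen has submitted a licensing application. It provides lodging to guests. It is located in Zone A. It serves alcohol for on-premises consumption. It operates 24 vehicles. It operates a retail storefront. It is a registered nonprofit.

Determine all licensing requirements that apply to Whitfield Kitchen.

Nonprofit Authorization, Regulatory Permit

Sec. 6-1. is a registered nonprofit → Nonprofit Authorization required.
Sec. 6-2. vehicles 24 ≤ 35; is a registered nonprofit → Compliance Registration not required.
Sec. 6-3. is a registered nonprofit (not: is a worker-owned cooperative) → Cooperative Authorization not required.
Sec. 6-4. vehicles 24 ≤ 29 → Regulatory Permit required.
Sec. 6-5. is located in Zone A (not: is located in Zone C) → Trade Authorization not required.
Sec. 6-6. is located in Zone A (not: is located in the designated historic district); is a registered nonprofit; provides lodging to guests → Compliance Certificate not required.
Sec. 6-7. Compliance Certificate is not required → no effect.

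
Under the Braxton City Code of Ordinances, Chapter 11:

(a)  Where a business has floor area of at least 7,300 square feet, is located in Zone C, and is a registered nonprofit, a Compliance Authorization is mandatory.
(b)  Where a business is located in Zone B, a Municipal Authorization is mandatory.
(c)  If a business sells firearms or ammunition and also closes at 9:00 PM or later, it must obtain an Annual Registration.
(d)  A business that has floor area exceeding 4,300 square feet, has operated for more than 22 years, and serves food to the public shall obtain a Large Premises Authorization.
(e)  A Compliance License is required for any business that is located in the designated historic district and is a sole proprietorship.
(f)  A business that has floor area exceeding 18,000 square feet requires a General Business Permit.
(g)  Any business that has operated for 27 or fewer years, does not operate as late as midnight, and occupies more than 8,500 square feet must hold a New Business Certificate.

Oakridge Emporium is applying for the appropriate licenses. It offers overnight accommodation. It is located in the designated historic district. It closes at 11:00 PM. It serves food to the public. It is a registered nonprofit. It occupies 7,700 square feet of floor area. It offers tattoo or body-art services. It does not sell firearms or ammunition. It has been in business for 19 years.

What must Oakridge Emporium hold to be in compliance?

(a) floor area 7,700 square feet ≥ 7,300 square feet; is located in the designated historic district (not: is located in Zone C); is a registered nonprofit → Compliance Authorization not required.
(b) is located in the designated historic district (not: is located in Zone B) → Municipal Authorization not required.
(c) does not sell firearms or ammunition; closes 11:00 PM, after 9:00 PM → Annual Registration not required.
(d) floor area 7,700 square feet > 4,300 square feet; years in business 19 ≤ 22; serves food to the public → Large Premises Authorization not required.
(e) is located in the designated historic district; is a registered nonprofit (not: is a sole proprietorship) → Compliance License not required.
(f) floor area 7,700 square feet ≤ 18,000 square feet → General Business Permit not required.
(g) years in business 19 ≤ 27; closes 11:00 PM, at/before midnight; floor area 7,700 square feet ≤ 8,500 square feet → New Business Certificate not required.

None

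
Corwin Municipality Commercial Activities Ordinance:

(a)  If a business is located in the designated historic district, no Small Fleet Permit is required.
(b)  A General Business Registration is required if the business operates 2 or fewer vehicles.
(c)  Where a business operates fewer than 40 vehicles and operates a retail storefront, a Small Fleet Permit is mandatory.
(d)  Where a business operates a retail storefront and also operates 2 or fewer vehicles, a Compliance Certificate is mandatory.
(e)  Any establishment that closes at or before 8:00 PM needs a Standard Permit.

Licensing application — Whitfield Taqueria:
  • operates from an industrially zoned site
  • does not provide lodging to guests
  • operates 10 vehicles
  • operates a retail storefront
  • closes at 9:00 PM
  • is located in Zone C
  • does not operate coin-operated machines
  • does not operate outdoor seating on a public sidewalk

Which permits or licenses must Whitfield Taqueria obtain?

Small Fleet Permit

(a) is located in Zone C (not: is located in the designated historic district) → Small Fleet Permit exemption does not apply.
(b) vehicles 10 > 2 → General Business Registration not required.
(c) vehicles 10 < 40; operates a retail storefront → Small Fleet Permit required.
(d) operates a retail storefront; vehicles 10 > 2 → Compliance Certificate not required.
(e) closes 9:00 PM, after 8:00 PM → Standard Permit not required.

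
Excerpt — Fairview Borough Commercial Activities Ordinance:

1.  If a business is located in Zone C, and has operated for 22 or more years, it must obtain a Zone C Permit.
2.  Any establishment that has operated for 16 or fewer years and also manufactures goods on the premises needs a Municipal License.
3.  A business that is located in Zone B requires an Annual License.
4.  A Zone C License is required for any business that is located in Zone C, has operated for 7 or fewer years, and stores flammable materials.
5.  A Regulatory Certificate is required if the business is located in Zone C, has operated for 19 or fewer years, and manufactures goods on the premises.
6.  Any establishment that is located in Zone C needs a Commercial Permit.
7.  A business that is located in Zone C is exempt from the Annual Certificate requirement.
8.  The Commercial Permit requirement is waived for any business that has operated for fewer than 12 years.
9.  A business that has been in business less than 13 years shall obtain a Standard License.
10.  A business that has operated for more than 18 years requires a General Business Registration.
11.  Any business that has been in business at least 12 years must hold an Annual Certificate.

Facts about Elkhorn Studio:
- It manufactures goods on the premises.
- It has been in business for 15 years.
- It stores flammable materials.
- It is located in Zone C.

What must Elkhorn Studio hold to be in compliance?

1. is located in Zone C; years in business 15 < 22 → Zone C Permit not required.
2. years in business 15 ≤ 16; manufactures goods on the premises → Municipal License required.
3. is located in Zone C (not: is located in Zone B) → Annual License not required.
4. is located in Zone C; years in business 15 > 7; stores flammable materials → Zone C License not required.
5. is located in Zone C; years in business 15 ≤ 19; manufactures goods on the premises → Regulatory Certificate required.
6. is located in Zone C → Commercial Permit required.
7. is located in Zone C → exempt from Annual Certificate.
8. years in business 15 ≥ 12 → Commercial Permit exemption does not apply.
9. years in business 15 ≥ 13 → Standard License not required.
10. years in business 15 ≤ 18 → General Business Registration not required.
11. years in business 15 ≥ 12 → Annual Certificate required.

Commercial Permit, Municipal License, Regulatory Certificate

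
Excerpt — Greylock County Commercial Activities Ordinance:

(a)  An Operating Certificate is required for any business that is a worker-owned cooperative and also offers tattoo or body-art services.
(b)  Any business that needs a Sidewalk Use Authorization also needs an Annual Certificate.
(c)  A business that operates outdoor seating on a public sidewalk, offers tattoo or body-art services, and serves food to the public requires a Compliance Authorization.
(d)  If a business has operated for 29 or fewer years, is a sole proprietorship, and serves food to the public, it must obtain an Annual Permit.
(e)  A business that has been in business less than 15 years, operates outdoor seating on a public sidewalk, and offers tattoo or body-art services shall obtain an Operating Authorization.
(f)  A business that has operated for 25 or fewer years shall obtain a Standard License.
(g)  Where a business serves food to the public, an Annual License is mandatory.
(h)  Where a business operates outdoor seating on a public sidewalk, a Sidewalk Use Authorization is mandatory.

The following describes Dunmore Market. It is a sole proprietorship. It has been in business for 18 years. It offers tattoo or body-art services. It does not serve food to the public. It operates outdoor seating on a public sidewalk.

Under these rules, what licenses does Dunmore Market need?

Annual Certificate, Sidewalk Use Authorization, Standard License

(a) is a sole proprietorship (not: is a worker-owned cooperative); offers tattoo or body-art services → Operating Certificate not required.
(b) Sidewalk Use Authorization is required → Annual Certificate also required.
(c) operates outdoor seating on a public sidewalk; offers tattoo or body-art services; does not serve food to the public → Compliance Authorization not required.
(d) years in business 18 ≤ 29; is a sole proprietorship; does not serve food to the public → Annual Permit not required.
(e) years in business 18 ≥ 15; operates outdoor seating on a public sidewalk; offers tattoo or body-art services → Operating Authorization not required.
(f) years in business 18 ≤ 25 → Standard License required.
(g) does not serve food to the public → Annual License not required.
(h) operates outdoor seating on a public sidewalk → Sidewalk Use Authorization required.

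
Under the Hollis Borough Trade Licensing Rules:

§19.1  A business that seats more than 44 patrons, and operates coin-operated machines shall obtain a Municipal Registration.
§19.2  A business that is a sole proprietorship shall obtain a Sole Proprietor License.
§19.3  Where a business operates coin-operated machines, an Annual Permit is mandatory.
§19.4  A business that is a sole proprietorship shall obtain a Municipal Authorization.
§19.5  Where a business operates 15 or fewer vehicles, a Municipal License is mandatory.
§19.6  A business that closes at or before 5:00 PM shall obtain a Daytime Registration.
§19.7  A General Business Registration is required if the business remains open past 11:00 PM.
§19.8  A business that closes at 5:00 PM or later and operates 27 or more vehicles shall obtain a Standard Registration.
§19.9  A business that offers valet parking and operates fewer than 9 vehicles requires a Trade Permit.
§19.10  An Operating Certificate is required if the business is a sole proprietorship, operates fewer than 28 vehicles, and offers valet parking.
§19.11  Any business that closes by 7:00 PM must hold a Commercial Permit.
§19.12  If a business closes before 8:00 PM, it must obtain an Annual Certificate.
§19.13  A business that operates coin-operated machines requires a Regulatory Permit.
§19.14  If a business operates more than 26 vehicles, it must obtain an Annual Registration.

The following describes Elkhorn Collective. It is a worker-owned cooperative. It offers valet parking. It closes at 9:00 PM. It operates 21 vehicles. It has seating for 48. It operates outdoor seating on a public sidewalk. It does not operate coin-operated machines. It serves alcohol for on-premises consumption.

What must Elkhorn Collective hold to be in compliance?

None

§19.1 seating 48 > 44; does not operate coin-operated machines → Municipal Registration not required.
§19.2 is a worker-owned cooperative (not: is a sole proprietorship) → Sole Proprietor License not required.
§19.3 does not operate coin-operated machines → Annual Permit not required.
§19.4 is a worker-owned cooperative (not: is a sole proprietorship) → Municipal Authorization not required.
§19.5 vehicles 21 > 15 → Municipal License not required.
§19.6 closes 9:00 PM, after 5:00 PM → Daytime Registration not required.
§19.7 closes 9:00 PM, at/before 11:00 PM → General Business Registration not required.
§19.8 closes 9:00 PM, after 5:00 PM; vehicles 21 < 27 → Standard Registration not required.
§19.9 offers valet parking; vehicles 21 ≥ 9 → Trade Permit not required.
§19.10 is a worker-owned cooperative (not: is a sole proprietorship); vehicles 21 < 28; offers valet parking → Operating Certificate not required.
§19.11 closes 9:00 PM, after 7:00 PM → Commercial Permit not required.
§19.12 closes 9:00 PM, after 8:00 PM → Annual Certificate not required.
§19.13 does not operate coin-operated machines → Regulatory Permit not required.
§19.14 vehicles 21 ≤ 26 → Annual Registration not required.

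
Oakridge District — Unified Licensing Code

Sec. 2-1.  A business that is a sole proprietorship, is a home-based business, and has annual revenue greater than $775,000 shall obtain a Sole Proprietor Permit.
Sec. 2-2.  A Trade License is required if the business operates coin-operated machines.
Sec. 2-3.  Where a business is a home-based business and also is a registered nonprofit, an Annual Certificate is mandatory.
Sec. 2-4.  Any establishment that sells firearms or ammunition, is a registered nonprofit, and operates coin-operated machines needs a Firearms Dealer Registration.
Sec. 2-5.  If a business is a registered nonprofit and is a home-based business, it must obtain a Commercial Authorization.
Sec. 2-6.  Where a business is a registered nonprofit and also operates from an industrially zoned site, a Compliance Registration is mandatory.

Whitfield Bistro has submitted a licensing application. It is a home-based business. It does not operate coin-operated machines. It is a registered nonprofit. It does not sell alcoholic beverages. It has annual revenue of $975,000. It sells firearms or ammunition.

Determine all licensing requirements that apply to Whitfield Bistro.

Annual Certificate, Commercial Authorization

Sec. 2-1. is a registered nonprofit (not: is a sole proprietorship); is a home-based business; revenue $975,000 > $775,000 → Sole Proprietor Permit not required.
Sec. 2-2. does not operate coin-operated machines → Trade License not required.
Sec. 2-3. is a home-based business; is a registered nonprofit → Annual Certificate required.
Sec. 2-4. sells firearms or ammunition; is a registered nonprofit; does not operate coin-operated machines → Firearms Dealer Registration not required.
Sec. 2-5. is a registered nonprofit; is a home-based business → Commercial Authorization required.
Sec. 2-6. is a registered nonprofit; is a home-based business (not: operates from an industrially zoned site) → Compliance Registration not required.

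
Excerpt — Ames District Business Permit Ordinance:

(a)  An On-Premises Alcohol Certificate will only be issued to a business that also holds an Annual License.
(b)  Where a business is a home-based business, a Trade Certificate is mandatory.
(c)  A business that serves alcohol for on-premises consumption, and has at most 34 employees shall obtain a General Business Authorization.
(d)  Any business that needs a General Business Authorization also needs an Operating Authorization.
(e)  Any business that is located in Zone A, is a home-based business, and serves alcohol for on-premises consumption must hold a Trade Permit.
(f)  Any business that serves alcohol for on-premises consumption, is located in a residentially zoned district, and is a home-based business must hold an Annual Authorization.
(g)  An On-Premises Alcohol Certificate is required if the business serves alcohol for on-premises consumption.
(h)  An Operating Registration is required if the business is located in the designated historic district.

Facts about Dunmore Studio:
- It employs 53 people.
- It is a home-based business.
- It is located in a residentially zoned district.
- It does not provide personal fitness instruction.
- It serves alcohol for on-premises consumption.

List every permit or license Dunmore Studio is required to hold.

(a) On-Premises Alcohol Certificate is required → Annual License also required.
(b) is a home-based business → Trade Certificate required.
(c) serves alcohol for on-premises consumption; employees 53 > 34 → General Business Authorization not required.
(d) General Business Authorization is not required → no effect.
(e) is located in a residentially zoned district (not: is located in Zone A); is a home-based business; serves alcohol for on-premises consumption → Trade Permit not required.
(f) serves alcohol for on-premises consumption; is located in a residentially zoned district; is a home-based business → Annual Authorization required.
(g) serves alcohol for on-premises consumption → On-Premises Alcohol Certificate required.
(h) is located in a residentially zoned district (not: is located in the designated historic district) → Operating Registration not required.

Annual Authorization, Annual License, On-Premises Alcohol Certificate, Trade Certificate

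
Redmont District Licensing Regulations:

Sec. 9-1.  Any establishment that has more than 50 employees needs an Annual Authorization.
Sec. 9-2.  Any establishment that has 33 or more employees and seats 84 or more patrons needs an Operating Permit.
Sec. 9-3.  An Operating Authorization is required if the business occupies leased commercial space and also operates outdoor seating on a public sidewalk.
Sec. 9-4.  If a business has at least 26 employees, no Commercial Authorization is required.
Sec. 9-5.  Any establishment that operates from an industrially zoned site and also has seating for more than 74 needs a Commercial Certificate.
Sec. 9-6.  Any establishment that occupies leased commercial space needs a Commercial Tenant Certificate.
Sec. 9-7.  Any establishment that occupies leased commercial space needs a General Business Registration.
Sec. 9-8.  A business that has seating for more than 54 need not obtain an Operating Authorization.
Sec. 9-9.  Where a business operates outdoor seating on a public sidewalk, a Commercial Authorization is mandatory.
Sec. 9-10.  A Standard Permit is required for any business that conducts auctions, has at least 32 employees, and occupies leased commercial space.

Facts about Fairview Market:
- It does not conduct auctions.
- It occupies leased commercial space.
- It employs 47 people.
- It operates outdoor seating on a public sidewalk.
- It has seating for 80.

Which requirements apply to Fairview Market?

Sec. 9-1. employees 47 ≤ 50 → Annual Authorization not required.
Sec. 9-2. employees 47 ≥ 33; seating 80 < 84 → Operating Permit not required.
Sec. 9-3. occupies leased commercial space; operates outdoor seating on a public sidewalk → Operating Authorization required.
Sec. 9-4. employees 47 ≥ 26 → exempt from Commercial Authorization.
Sec. 9-5. occupies leased commercial space (not: operates from an industrially zoned site); seating 80 > 74 → Commercial Certificate not required.
Sec. 9-6. occupies leased commercial space → Commercial Tenant Certificate required.
Sec. 9-7. occupies leased commercial space → General Business Registration required.
Sec. 9-8. seating 80 > 54 → exempt from Operating Authorization.
Sec. 9-9. operates outdoor seating on a public sidewalk → Commercial Authorization required.
Sec. 9-10. does not conduct auctions; employees 47 ≥ 32; occupies leased commercial space → Standard Permit not required.

Commercial Tenant Certificate, General Business Registration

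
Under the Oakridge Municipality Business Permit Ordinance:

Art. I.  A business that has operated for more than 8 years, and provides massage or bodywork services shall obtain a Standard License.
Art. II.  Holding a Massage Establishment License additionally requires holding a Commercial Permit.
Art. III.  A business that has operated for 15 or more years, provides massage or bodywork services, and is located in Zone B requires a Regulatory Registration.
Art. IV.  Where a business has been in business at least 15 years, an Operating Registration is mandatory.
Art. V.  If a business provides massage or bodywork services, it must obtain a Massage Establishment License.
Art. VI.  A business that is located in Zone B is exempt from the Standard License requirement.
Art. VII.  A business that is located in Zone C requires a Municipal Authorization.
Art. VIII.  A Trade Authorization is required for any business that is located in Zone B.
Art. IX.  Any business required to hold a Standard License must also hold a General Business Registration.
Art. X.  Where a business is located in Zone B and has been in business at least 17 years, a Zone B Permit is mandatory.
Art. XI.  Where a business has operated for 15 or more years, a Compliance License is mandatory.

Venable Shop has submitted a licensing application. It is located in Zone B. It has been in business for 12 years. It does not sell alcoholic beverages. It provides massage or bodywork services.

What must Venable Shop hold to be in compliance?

Art. I. years in business 12 > 8; provides massage or bodywork services → Standard License required.
Art. II. Massage Establishment License is required → Commercial Permit also required.
Art. III. years in business 12 < 15; provides massage or bodywork services; is located in Zone B → Regulatory Registration not required.
Art. IV. years in business 12 < 15 → Operating Registration not required.
Art. V. provides massage or bodywork services → Massage Establishment License required.
Art. VI. is located in Zone B → exempt from Standard License.
Art. VII. is located in Zone B (not: is located in Zone C) → Municipal Authorization not required.
Art. VIII. is located in Zone B → Trade Authorization required.
Art. IX. Standard License is not required → no effect.
Art. X. is located in Zone B; years in business 12 < 17 → Zone B Permit not required.
Art. XI. years in business 12 < 15 → Compliance License not required.

Commercial Permit, Massage Establishment License, Trade Authorization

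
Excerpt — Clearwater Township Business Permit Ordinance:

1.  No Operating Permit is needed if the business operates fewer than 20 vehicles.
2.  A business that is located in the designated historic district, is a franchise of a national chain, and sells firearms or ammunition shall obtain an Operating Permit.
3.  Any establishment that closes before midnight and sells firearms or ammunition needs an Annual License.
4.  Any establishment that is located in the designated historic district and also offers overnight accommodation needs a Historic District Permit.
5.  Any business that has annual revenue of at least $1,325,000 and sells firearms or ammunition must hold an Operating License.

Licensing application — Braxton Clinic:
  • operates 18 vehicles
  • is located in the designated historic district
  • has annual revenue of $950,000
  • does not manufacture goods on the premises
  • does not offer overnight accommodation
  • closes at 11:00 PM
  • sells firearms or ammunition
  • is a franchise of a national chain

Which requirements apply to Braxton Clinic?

Annual License

1. vehicles 18 < 20 → exempt from Operating Permit.
2. is located in the designated historic district; is a franchise of a national chain; sells firearms or ammunition → Operating Permit required.
3. closes 11:00 PM, at/before midnight; sells firearms or ammunition → Annual License required.
4. is located in the designated historic district; does not offer overnight accommodation → Historic District Permit not required.
5. revenue $950,000 < $1,325,000; sells firearms or ammunition → Operating License not required.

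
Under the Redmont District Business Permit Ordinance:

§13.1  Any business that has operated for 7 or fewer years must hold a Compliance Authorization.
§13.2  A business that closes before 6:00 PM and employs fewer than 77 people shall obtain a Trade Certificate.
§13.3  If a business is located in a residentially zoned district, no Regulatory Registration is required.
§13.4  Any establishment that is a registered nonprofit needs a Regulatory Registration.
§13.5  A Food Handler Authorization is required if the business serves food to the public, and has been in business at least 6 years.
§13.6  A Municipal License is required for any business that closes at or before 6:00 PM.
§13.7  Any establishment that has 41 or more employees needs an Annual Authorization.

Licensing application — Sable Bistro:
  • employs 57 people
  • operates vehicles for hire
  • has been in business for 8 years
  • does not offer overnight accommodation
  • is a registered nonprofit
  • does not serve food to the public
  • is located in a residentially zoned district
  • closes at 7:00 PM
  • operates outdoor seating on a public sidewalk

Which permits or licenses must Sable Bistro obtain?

Annual Authorization

§13.1 years in business 8 > 7 → Compliance Authorization not required.
§13.2 closes 7:00 PM, after 6:00 PM; employees 57 < 77 → Trade Certificate not required.
§13.3 is located in a residentially zoned district → exempt from Regulatory Registration.
§13.4 is a registered nonprofit → Regulatory Registration required.
§13.5 does not serve food to the public; years in business 8 ≥ 6 → Food Handler Authorization not required.
§13.6 closes 7:00 PM, after 6:00 PM → Municipal License not required.
§13.7 employees 57 ≥ 41 → Annual Authorization required.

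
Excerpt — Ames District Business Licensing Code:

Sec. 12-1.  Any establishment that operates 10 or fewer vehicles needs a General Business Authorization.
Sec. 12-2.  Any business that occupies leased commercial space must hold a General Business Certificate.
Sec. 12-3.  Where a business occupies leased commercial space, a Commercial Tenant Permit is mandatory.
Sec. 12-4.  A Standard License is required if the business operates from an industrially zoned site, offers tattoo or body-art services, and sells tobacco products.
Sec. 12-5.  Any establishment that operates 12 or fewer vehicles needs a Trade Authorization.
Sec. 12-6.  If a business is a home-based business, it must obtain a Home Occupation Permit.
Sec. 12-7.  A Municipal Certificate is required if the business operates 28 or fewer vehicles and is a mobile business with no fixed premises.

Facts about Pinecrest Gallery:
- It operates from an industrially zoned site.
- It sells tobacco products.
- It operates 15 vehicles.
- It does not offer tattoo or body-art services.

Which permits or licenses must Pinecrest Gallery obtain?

None

Sec. 12-1. vehicles 15 > 10 → General Business Authorization not required.
Sec. 12-2. operates from an industrially zoned site (not: occupies leased commercial space) → General Business Certificate not required.
Sec. 12-3. operates from an industrially zoned site (not: occupies leased commercial space) → Commercial Tenant Permit not required.
Sec. 12-4. operates from an industrially zoned site; does not offer tattoo or body-art services; sells tobacco products → Standard License not required.
Sec. 12-5. vehicles 15 > 12 → Trade Authorization not required.
Sec. 12-6. operates from an industrially zoned site (not: is a home-based business) → Home Occupation Permit not required.
Sec. 12-7. vehicles 15 ≤ 28; operates from an industrially zoned site (not: is a mobile business with no fixed premises) → Municipal Certificate not required.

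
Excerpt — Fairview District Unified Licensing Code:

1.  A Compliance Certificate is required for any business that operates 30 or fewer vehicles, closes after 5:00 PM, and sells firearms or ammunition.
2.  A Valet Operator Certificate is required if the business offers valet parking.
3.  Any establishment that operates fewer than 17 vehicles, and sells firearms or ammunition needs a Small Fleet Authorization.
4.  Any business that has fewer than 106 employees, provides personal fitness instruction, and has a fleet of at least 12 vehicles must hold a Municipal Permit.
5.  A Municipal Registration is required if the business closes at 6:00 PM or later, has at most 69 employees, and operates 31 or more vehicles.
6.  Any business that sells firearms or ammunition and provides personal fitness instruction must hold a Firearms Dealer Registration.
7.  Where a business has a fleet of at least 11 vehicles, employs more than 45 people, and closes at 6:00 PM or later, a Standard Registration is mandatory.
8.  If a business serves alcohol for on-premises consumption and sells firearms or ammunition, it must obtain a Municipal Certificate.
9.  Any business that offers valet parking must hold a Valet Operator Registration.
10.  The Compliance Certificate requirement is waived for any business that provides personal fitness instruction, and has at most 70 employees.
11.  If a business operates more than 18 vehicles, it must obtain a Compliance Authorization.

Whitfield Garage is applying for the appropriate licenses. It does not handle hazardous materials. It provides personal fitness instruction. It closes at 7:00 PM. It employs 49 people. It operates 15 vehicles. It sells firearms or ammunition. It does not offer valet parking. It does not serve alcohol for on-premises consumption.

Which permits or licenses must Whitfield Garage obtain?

Firearms Dealer Registration, Municipal Permit, Small Fleet Authorization, Standard Registration

1. vehicles 15 ≤ 30; closes 7:00 PM, after 5:00 PM; sells firearms or ammunition → Compliance Certificate required.
2. does not offer valet parking → Valet Operator Certificate not required.
3. vehicles 15 < 17; sells firearms or ammunition → Small Fleet Authorization required.
4. employees 49 < 106; provides personal fitness instruction; vehicles 15 ≥ 12 → Municipal Permit required.
5. closes 7:00 PM, after 6:00 PM; employees 49 ≤ 69; vehicles 15 < 31 → Municipal Registration not required.
6. sells firearms or ammunition; provides personal fitness instruction → Firearms Dealer Registration required.
7. vehicles 15 ≥ 11; employees 49 > 45; closes 7:00 PM, after 6:00 PM → Standard Registration required.
8. does not serve alcohol for on-premises consumption; sells firearms or ammunition → Municipal Certificate not required.
9. does not offer valet parking → Valet Operator Registration not required.
10. provides personal fitness instruction; employees 49 ≤ 70 → exempt from Compliance Certificate.
11. vehicles 15 ≤ 18 → Compliance Authorization not required.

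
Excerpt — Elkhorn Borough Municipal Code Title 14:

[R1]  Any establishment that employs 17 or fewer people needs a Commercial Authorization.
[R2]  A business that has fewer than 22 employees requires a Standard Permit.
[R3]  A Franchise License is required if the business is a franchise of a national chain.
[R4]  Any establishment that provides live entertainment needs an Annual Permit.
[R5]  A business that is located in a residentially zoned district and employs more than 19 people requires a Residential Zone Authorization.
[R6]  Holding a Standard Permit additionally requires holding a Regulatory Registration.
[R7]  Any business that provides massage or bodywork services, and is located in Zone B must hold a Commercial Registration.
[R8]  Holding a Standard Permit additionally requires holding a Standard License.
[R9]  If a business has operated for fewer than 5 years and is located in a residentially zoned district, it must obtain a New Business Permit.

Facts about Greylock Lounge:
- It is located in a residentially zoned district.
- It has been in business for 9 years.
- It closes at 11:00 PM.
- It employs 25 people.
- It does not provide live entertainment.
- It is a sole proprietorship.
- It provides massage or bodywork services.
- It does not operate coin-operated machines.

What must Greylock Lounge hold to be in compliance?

Residential Zone Authorization

[R1] employees 25 > 17 → Commercial Authorization not required.
[R2] employees 25 ≥ 22 → Standard Permit not required.
[R3] is a sole proprietorship (not: is a franchise of a national chain) → Franchise License not required.
[R4] does not provide live entertainment → Annual Permit not required.
[R5] is located in a residentially zoned district; employees 25 > 19 → Residential Zone Authorization required.
[R6] Standard Permit is not required → no effect.
[R7] provides massage or bodywork services; is located in a residentially zoned district (not: is located in Zone B) → Commercial Registration not required.
[R8] Standard Permit is not required → no effect.
[R9] years in business 9 ≥ 5; is located in a residentially zoned district → New Business Permit not required.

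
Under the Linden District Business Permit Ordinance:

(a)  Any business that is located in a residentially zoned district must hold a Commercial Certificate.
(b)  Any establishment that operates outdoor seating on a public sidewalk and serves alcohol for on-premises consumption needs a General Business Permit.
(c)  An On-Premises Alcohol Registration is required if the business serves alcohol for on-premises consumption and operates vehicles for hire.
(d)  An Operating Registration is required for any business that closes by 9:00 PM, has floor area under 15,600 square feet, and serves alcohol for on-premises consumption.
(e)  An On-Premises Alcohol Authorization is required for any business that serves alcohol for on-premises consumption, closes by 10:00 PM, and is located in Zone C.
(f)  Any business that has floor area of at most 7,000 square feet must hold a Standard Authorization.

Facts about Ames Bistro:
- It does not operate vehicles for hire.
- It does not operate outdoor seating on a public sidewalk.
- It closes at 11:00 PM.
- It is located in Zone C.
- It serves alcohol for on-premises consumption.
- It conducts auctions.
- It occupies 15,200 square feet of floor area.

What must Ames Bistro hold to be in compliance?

(a) is located in Zone C (not: is located in a residentially zoned district) → Commercial Certificate not required.
(b) does not operate outdoor seating on a public sidewalk; serves alcohol for on-premises consumption → General Business Permit not required.
(c) serves alcohol for on-premises consumption; does not operate vehicles for hire → On-Premises Alcohol Registration not required.
(d) closes 11:00 PM, after 9:00 PM; floor area 15,200 square feet < 15,600 square feet; serves alcohol for on-premises consumption → Operating Registration not required.
(e) serves alcohol for on-premises consumption; closes 11:00 PM, after 10:00 PM; is located in Zone C → On-Premises Alcohol Authorization not required.
(f) floor area 15,200 square feet > 7,000 square feet → Standard Authorization not required.

None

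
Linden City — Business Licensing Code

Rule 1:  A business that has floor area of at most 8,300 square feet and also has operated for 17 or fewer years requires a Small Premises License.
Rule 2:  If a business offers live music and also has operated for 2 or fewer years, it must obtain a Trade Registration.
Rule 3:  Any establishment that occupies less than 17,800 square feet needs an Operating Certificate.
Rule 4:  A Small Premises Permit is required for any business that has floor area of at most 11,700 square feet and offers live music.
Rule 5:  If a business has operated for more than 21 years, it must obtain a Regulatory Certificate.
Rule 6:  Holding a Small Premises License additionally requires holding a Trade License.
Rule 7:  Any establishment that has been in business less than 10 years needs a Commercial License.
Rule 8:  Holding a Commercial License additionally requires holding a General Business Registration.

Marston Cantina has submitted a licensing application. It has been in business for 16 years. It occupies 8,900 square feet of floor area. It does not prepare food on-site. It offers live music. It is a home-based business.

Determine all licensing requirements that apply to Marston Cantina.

Operating Certificate, Small Premises Permit

Rule 1: floor area 8,900 square feet > 8,300 square feet; years in business 16 ≤ 17 → Small Premises License not required.
Rule 2: offers live music; years in business 16 > 2 → Trade Registration not required.
Rule 3: floor area 8,900 square feet < 17,800 square feet → Operating Certificate required.
Rule 4: floor area 8,900 square feet ≤ 11,700 square feet; offers live music → Small Premises Permit required.
Rule 5: years in business 16 ≤ 21 → Regulatory Certificate not required.
Rule 6: Small Premises License is not required → no effect.
Rule 7: years in business 16 ≥ 10 → Commercial License not required.
Rule 8: Commercial License is not required → no effect.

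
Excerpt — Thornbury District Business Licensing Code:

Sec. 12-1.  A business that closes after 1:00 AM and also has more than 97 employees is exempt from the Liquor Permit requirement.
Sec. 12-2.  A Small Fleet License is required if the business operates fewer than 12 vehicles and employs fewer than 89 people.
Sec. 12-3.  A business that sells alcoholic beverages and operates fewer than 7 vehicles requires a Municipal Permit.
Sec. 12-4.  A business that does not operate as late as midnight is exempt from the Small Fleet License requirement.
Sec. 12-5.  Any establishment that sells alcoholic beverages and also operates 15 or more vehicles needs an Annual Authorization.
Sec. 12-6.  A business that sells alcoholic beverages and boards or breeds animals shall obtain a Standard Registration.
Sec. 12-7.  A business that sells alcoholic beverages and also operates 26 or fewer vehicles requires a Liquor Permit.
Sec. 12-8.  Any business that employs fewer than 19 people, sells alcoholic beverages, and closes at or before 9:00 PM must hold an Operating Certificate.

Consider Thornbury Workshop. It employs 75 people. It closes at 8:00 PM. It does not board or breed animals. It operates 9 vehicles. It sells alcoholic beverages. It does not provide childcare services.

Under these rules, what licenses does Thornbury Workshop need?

Sec. 12-1. closes 8:00 PM, at/before 1:00 AM; employees 75 ≤ 97 → Liquor Permit exemption does not apply.
Sec. 12-2. vehicles 9 < 12; employees 75 < 89 → Small Fleet License required.
Sec. 12-3. sells alcoholic beverages; vehicles 9 ≥ 7 → Municipal Permit not required.
Sec. 12-4. closes 8:00 PM, at/before midnight → exempt from Small Fleet License.
Sec. 12-5. sells alcoholic beverages; vehicles 9 < 15 → Annual Authorization not required.
Sec. 12-6. sells alcoholic beverages; does not board or breed animals → Standard Registration not required.
Sec. 12-7. sells alcoholic beverages; vehicles 9 ≤ 26 → Liquor Permit required.
Sec. 12-8. employees 75 ≥ 19; sells alcoholic beverages; closes 8:00 PM, at/before 9:00 PM → Operating Certificate not required.

Liquor Permit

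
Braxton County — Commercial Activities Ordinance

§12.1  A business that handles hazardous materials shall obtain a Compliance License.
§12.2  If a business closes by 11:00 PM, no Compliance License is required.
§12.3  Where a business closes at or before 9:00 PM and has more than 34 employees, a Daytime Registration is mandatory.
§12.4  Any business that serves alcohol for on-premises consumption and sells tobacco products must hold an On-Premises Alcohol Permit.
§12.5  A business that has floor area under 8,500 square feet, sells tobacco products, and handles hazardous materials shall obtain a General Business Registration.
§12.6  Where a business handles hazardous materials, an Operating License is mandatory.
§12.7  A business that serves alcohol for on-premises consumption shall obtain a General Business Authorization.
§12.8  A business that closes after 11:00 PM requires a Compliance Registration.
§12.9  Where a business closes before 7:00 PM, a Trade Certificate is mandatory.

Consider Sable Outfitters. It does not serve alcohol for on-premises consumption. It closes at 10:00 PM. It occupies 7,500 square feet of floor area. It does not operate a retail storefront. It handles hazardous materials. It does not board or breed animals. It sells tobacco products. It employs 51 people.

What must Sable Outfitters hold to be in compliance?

General Business Registration, Operating License

§12.1 handles hazardous materials → Compliance License required.
§12.2 closes 10:00 PM, at/before 11:00 PM → exempt from Compliance License.
§12.3 closes 10:00 PM, after 9:00 PM; employees 51 > 34 → Daytime Registration not required.
§12.4 does not serve alcohol for on-premises consumption; sells tobacco products → On-Premises Alcohol Permit not required.
§12.5 floor area 7,500 square feet < 8,500 square feet; sells tobacco products; handles hazardous materials → General Business Registration required.
§12.6 handles hazardous materials → Operating License required.
§12.7 does not serve alcohol for on-premises consumption → General Business Authorization not required.
§12.8 closes 10:00 PM, at/before 11:00 PM → Compliance Registration not required.
§12.9 closes 10:00 PM, after 7:00 PM → Trade Certificate not required.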